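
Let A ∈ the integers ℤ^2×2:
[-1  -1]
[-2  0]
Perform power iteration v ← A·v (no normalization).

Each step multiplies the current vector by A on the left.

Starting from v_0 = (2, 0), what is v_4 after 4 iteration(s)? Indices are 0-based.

v_0 = (2, 0).
v_1 = A·v_0 = (-2, -4).
v_2 = A·v_1 = (6, 4).
v_3 = A·v_2 = (-10, -12).
v_4 = A·v_3 = (22, 20).

v_4 = (22, 20)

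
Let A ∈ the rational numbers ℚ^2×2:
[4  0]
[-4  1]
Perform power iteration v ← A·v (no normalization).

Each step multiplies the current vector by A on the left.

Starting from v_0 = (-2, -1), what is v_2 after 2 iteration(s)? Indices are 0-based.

v_0 = (-2, -1).
v_1 = A·v_0 = (-8, 7).
v_2 = A·v_1 = (-32, 39).

v_2 = (-32, 39)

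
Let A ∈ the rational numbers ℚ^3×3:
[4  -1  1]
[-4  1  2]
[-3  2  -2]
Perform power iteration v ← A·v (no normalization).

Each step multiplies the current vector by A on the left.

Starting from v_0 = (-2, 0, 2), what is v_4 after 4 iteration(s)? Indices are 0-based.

v_4 = (-698, 1016, 706)

v_0 = (-2, 0, 2).
v_1 = A·v_0 = (-6, 12, 2).
v_2 = A·v_1 = (-34, 40, 38).
v_3 = A·v_2 = (-138, 252, 106).
v_4 = A·v_3 = (-698, 1016, 706).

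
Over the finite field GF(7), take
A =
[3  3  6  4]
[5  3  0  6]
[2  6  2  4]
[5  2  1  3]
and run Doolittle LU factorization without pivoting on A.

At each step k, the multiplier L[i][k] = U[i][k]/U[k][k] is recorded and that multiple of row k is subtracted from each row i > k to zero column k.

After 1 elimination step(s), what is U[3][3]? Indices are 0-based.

[col 0] pivot 3
  R1 -= 4*R0 → (0, 5, 4, 4)  (L[1][0] := 4)
  R2 -= 3*R0 → (0, 4, 5, 6)  (L[2][0] := 3)
  R3 -= 4*R0 → (0, 4, 5, 1)  (L[3][0] := 4)

U[3][3] = 1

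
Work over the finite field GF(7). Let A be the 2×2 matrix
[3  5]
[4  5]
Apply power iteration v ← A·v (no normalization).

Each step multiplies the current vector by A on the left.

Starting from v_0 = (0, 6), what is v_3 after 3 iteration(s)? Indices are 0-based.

v_0 = (0, 6).
v_1 = A·v_0 = (2, 2).
v_2 = A·v_1 = (2, 4).
v_3 = A·v_2 = (5, 0).

v_3 = (5, 0)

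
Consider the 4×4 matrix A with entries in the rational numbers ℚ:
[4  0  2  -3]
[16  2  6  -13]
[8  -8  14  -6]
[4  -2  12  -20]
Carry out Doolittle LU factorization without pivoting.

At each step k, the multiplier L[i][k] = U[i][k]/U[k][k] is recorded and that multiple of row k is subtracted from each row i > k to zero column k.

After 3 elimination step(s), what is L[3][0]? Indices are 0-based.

k=0: U[0][0]=4
  eliminate (1,0): mult=4, new row 1: (0, 2, -2, -1); set L[1][0]=4
  eliminate (2,0): mult=2, new row 2: (0, -8, 10, 0); set L[2][0]=2
  eliminate (3,0): mult=1, new row 3: (0, -2, 10, -17); set L[3][0]=1
k=1: U[1][1]=2
  eliminate (2,1): mult=-4, new row 2: (0, 0, 2, -4); set L[2][1]=-4
  eliminate (3,1): mult=-1, new row 3: (0, 0, 8, -18); set L[3][1]=-1
k=2: U[2][2]=2
  eliminate (3,2): mult=4, new row 3: (0, 0, 0, -2); set L[3][2]=4

L[3][0] = 1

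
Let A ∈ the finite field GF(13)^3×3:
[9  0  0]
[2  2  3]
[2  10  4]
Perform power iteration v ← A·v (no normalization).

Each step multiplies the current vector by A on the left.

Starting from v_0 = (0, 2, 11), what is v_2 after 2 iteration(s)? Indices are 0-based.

v_2 = (0, 6, 2)

v_0 = (0, 2, 11).
v_1 = A·v_0 = (0, 11, 12).
v_2 = A·v_1 = (0, 6, 2).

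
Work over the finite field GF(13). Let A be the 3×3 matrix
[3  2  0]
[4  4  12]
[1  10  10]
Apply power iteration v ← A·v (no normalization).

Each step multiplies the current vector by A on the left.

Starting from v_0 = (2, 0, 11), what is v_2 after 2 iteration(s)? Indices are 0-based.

v_2 = (12, 4, 4)

v_0 = (2, 0, 11).
v_1 = A·v_0 = (6, 10, 8).
v_2 = A·v_1 = (12, 4, 4).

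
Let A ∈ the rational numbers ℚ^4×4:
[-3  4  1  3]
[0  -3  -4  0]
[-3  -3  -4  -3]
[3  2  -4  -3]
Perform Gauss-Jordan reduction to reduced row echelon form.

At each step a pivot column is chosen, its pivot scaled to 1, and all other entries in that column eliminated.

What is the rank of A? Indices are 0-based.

rank = 4

[1] R0 /= -3  ⇒  (1, -4/3, -1/3, -1)
     R2 -= -3·R0  ⇒  (0, -7, -5, -6)
     R3 -= 3·R0  ⇒  (0, 6, -3, 0)
[2] R1 /= -3  ⇒  (0, 1, 4/3, 0)
     R0 -= -4/3·R1  ⇒  (1, 0, 13/9, -1)
     R2 -= -7·R1  ⇒  (0, 0, 13/3, -6)
     R3 -= 6·R1  ⇒  (0, 0, -11, 0)
[3] R2 /= 13/3  ⇒  (0, 0, 1, -18/13)
     R0 -= 13/9·R2  ⇒  (1, 0, 0, 1)
     R1 -= 4/3·R2  ⇒  (0, 1, 0, 24/13)
     R3 -= -11·R2  ⇒  (0, 0, 0, -198/13)
[4] R3 /= -198/13  ⇒  (0, 0, 0, 1)
     R0 -= 1·R3  ⇒  (1, 0, 0, 0)
     R1 -= 24/13·R3  ⇒  (0, 1, 0, 0)
     R2 -= -18/13·R3  ⇒  (0, 0, 1, 0)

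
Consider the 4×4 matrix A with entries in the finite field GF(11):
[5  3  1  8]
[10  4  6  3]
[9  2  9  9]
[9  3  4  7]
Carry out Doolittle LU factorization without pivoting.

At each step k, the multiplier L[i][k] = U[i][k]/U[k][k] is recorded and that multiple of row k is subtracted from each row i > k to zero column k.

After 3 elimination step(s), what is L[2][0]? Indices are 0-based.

[col 0] pivot 5
  R1 -= 2*R0 → (0, 9, 4, 9)  (L[1][0] := 2)
  R2 -= 4*R0 → (0, 1, 5, 10)  (L[2][0] := 4)
  R3 -= 4*R0 → (0, 2, 0, 8)  (L[3][0] := 4)
[col 1] pivot 9
  R2 -= 5*R1 → (0, 0, 7, 9)  (L[2][1] := 5)
  R3 -= 10*R1 → (0, 0, 4, 6)  (L[3][1] := 10)
[col 2] pivot 7
  R3 -= 10*R2 → (0, 0, 0, 4)  (L[3][2] := 10)

L[2][0] = 4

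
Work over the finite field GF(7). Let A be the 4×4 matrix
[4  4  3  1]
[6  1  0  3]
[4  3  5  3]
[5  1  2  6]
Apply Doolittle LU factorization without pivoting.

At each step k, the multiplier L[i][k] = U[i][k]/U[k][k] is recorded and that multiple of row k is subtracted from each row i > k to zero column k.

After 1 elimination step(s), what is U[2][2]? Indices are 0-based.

U[2][2] = 2

k=0: U[0][0]=4
  eliminate (1,0): mult=5, new row 1: (0, 2, 6, 5); set L[1][0]=5
  eliminate (2,0): mult=1, new row 2: (0, 6, 2, 2); set L[2][0]=1
  eliminate (3,0): mult=3, new row 3: (0, 3, 0, 3); set L[3][0]=3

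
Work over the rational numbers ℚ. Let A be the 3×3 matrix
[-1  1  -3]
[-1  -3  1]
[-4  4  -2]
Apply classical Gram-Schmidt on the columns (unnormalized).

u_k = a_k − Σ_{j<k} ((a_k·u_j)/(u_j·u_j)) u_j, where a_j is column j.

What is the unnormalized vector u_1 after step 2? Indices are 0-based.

u_1 = (2/9, -34/9, 8/9)

Step 1: u_0 = a_0 = (-1, -1, -4).
Step 2: u_1 = a_1 − (-7/9)·u_0 = (2/9, -34/9, 8/9).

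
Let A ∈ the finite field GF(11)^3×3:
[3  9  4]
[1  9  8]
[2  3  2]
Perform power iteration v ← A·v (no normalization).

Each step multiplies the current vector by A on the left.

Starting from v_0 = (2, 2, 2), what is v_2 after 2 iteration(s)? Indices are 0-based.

v_2 = (3, 6, 2)

v_0 = (2, 2, 2).
v_1 = A·v_0 = (10, 3, 3).
v_2 = A·v_1 = (3, 6, 2).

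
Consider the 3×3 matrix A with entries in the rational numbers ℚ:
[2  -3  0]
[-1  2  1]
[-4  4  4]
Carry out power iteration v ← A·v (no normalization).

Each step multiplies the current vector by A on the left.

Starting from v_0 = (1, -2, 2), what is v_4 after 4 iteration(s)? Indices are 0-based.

v_4 = (571, -758, -2548)

v_0 = (1, -2, 2).
v_1 = A·v_0 = (8, -3, -4).
v_2 = A·v_1 = (25, -18, -60).
v_3 = A·v_2 = (104, -121, -412).
v_4 = A·v_3 = (571, -758, -2548).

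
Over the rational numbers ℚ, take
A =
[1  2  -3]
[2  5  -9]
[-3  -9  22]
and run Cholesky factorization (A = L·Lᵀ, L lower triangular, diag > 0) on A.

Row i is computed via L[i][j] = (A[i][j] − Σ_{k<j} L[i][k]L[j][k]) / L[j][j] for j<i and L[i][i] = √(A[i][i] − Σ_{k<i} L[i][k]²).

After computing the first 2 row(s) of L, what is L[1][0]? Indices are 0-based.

Step 1: L[0][0] = √(1) = 1.
  L[1][0] = (2) / L[0][0] = 2.
Step 2: L[1][1] = √(1) = 1.

L[1][0] = 2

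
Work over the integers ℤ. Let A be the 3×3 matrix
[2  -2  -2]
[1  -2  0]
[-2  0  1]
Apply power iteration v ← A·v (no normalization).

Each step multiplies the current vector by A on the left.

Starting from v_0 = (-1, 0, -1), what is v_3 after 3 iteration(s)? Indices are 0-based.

v_0 = (-1, 0, -1).
v_1 = A·v_0 = (0, -1, 1).
v_2 = A·v_1 = (0, 2, 1).
v_3 = A·v_2 = (-6, -4, 1).

v_3 = (-6, -4, 1)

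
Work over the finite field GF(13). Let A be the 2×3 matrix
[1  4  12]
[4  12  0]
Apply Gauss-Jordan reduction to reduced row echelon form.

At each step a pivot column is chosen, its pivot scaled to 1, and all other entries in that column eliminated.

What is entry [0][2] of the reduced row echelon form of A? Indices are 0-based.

M[0][2] = 3

step 1: normalize row 0 (÷1) = (1, 4, 12)
  row 1: subtract 4×row0 = (0, 9, 4)
step 2: normalize row 1 (÷9) = (0, 1, 12)
  row 0: subtract 4×row1 = (1, 0, 3)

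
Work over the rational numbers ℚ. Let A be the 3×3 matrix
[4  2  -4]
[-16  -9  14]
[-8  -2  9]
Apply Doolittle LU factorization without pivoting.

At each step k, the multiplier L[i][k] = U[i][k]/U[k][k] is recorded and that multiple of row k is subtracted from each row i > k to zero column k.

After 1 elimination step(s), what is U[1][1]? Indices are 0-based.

[col 0] pivot 4
  R1 -= -4*R0 → (0, -1, -2)  (L[1][0] := -4)
  R2 -= -2*R0 → (0, 2, 1)  (L[2][0] := -2)

U[1][1] = -1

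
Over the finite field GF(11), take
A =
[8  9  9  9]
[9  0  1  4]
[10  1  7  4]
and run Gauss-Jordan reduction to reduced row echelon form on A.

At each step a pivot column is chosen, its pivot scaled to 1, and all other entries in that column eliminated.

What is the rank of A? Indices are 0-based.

[1] R0 /= 8  ⇒  (1, 8, 8, 8)
     R1 -= 9·R0  ⇒  (0, 5, 6, 9)
     R2 -= 10·R0  ⇒  (0, 9, 4, 1)
[2] R1 /= 5  ⇒  (0, 1, 10, 4)
     R0 -= 8·R1  ⇒  (1, 0, 5, 9)
     R2 -= 9·R1  ⇒  (0, 0, 2, 9)
[3] R2 /= 2  ⇒  (0, 0, 1, 10)
     R0 -= 5·R2  ⇒  (1, 0, 0, 3)
     R1 -= 10·R2  ⇒  (0, 1, 0, 3)

rank = 3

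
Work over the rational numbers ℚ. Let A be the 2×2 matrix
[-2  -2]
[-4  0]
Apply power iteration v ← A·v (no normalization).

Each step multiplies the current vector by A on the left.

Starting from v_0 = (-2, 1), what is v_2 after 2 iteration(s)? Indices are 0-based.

v_2 = (-20, -8)

v_0 = (-2, 1).
v_1 = A·v_0 = (2, 8).
v_2 = A·v_1 = (-20, -8).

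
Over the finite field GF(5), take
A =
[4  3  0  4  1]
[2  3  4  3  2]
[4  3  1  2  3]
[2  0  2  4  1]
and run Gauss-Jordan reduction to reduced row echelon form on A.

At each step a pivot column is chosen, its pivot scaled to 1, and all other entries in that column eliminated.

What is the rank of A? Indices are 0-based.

[1] R0 /= 4  ⇒  (1, 2, 0, 1, 4)
     R1 -= 2·R0  ⇒  (0, 4, 4, 1, 4)
     R2 -= 4·R0  ⇒  (0, 0, 1, 3, 2)
     R3 -= 2·R0  ⇒  (0, 1, 2, 2, 3)
[2] R1 /= 4  ⇒  (0, 1, 1, 4, 1)
     R0 -= 2·R1  ⇒  (1, 0, 3, 3, 2)
     R3 -= 1·R1  ⇒  (0, 0, 1, 3, 2)
[3] R2 /= 1  ⇒  (0, 0, 1, 3, 2)
     R0 -= 3·R2  ⇒  (1, 0, 0, 4, 1)
     R1 -= 1·R2  ⇒  (0, 1, 0, 1, 4)
     R3 -= 1·R2  ⇒  (0, 0, 0, 0, 0)
column 3 empty below row 3
column 4 empty below row 3

rank = 3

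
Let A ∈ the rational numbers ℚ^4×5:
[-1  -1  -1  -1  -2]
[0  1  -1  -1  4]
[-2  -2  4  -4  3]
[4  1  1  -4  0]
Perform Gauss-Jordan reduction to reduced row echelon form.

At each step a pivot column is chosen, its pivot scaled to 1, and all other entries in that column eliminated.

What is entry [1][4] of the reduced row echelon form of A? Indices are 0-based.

M[1][4] = 105/26

[1] R0 /= -1  ⇒  (1, 1, 1, 1, 2)
     R2 -= -2·R0  ⇒  (0, 0, 6, -2, 7)
     R3 -= 4·R0  ⇒  (0, -3, -3, -8, -8)
[2] R1 /= 1  ⇒  (0, 1, -1, -1, 4)
     R0 -= 1·R1  ⇒  (1, 0, 2, 2, -2)
     R3 -= -3·R1  ⇒  (0, 0, -6, -11, 4)
[3] R2 /= 6  ⇒  (0, 0, 1, -1/3, 7/6)
     R0 -= 2·R2  ⇒  (1, 0, 0, 8/3, -13/3)
     R1 -= -1·R2  ⇒  (0, 1, 0, -4/3, 31/6)
     R3 -= -6·R2  ⇒  (0, 0, 0, -13, 11)
[4] R3 /= -13  ⇒  (0, 0, 0, 1, -11/13)
     R0 -= 8/3·R3  ⇒  (1, 0, 0, 0, -27/13)
     R1 -= -4/3·R3  ⇒  (0, 1, 0, 0, 105/26)
     R2 -= -1/3·R3  ⇒  (0, 0, 1, 0, 23/26)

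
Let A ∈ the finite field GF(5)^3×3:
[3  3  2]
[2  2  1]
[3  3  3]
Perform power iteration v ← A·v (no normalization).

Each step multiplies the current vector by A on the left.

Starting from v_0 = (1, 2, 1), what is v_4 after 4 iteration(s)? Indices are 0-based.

v_4 = (1, 3, 4)

v_0 = (1, 2, 1).
v_1 = A·v_0 = (1, 2, 2).
v_2 = A·v_1 = (3, 3, 0).
v_3 = A·v_2 = (3, 2, 3).
v_4 = A·v_3 = (1, 3, 4).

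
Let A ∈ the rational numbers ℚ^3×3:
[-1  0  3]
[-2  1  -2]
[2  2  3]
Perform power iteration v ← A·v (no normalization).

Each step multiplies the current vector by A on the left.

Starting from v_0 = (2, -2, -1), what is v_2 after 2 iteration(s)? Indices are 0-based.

v_0 = (2, -2, -1).
v_1 = A·v_0 = (-5, -4, -3).
v_2 = A·v_1 = (-4, 12, -27).

v_2 = (-4, 12, -27)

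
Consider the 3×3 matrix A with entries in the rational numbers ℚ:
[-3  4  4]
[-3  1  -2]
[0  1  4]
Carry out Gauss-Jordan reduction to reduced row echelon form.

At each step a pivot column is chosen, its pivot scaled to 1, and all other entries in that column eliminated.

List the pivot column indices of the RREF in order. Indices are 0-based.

pivot columns: 0, 1, 2

step 1: normalize row 0 (÷-3) = (1, -4/3, -4/3)
  row 1: subtract -3×row0 = (0, -3, -6)
step 2: normalize row 1 (÷-3) = (0, 1, 2)
  row 0: subtract -4/3×row1 = (1, 0, 4/3)
  row 2: subtract 1×row1 = (0, 0, 2)
step 3: normalize row 2 (÷2) = (0, 0, 1)
  row 0: subtract 4/3×row2 = (1, 0, 0)
  row 1: subtract 2×row2 = (0, 1, 0)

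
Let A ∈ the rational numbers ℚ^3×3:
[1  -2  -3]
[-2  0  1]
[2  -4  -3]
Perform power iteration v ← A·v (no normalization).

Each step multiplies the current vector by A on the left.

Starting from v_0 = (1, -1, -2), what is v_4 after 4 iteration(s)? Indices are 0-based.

v_4 = (-49, -6, -122)

v_0 = (1, -1, -2).
v_1 = A·v_0 = (9, -4, 12).
v_2 = A·v_1 = (-19, -6, -2).
v_3 = A·v_2 = (-1, 36, -8).
v_4 = A·v_3 = (-49, -6, -122).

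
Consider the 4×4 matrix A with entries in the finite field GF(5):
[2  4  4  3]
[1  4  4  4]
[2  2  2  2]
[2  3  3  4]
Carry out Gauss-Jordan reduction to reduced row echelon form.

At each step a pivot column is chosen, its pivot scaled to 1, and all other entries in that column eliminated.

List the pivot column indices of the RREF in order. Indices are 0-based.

step 1: normalize row 0 (÷2) = (1, 2, 2, 4)
  row 1: subtract 1×row0 = (0, 2, 2, 0)
  row 2: subtract 2×row0 = (0, 3, 3, 4)
  row 3: subtract 2×row0 = (0, 4, 4, 1)
step 2: normalize row 1 (÷2) = (0, 1, 1, 0)
  row 0: subtract 2×row1 = (1, 0, 0, 4)
  row 2: subtract 3×row1 = (0, 0, 0, 4)
  row 3: subtract 4×row1 = (0, 0, 0, 1)
skip col 2 (zero from row 2)
step 3: normalize row 2 (÷4) = (0, 0, 0, 1)
  row 0: subtract 4×row2 = (1, 0, 0, 0)
  row 3: subtract 1×row2 = (0, 0, 0, 0)

pivot columns: 0, 1, 3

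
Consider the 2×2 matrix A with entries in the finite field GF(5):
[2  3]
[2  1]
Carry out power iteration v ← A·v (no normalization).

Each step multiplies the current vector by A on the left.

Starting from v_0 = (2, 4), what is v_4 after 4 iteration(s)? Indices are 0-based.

v_4 = (0, 1)

v_0 = (2, 4).
v_1 = A·v_0 = (1, 3).
v_2 = A·v_1 = (1, 0).
v_3 = A·v_2 = (2, 2).
v_4 = A·v_3 = (0, 1).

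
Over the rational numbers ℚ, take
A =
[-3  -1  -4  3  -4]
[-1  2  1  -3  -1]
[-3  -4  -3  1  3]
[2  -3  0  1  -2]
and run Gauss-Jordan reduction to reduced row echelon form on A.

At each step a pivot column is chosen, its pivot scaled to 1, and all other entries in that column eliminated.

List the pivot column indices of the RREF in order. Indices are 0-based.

pivot columns: 0, 1, 2, 3

step 1: normalize row 0 (÷-3) = (1, 1/3, 4/3, -1, 4/3)
  row 1: subtract -1×row0 = (0, 7/3, 7/3, -4, 1/3)
  row 2: subtract -3×row0 = (0, -3, 1, -2, 7)
  row 3: subtract 2×row0 = (0, -11/3, -8/3, 3, -14/3)
step 2: normalize row 1 (÷7/3) = (0, 1, 1, -12/7, 1/7)
  row 0: subtract 1/3×row1 = (1, 0, 1, -3/7, 9/7)
  row 2: subtract -3×row1 = (0, 0, 4, -50/7, 52/7)
  row 3: subtract -11/3×row1 = (0, 0, 1, -23/7, -29/7)
step 3: normalize row 2 (÷4) = (0, 0, 1, -25/14, 13/7)
  row 0: subtract 1×row2 = (1, 0, 0, 19/14, -4/7)
  row 1: subtract 1×row2 = (0, 1, 0, 1/14, -12/7)
  row 3: subtract 1×row2 = (0, 0, 0, -3/2, -6)
step 4: normalize row 3 (÷-3/2) = (0, 0, 0, 1, 4)
  row 0: subtract 19/14×row3 = (1, 0, 0, 0, -6)
  row 1: subtract 1/14×row3 = (0, 1, 0, 0, -2)
  row 2: subtract -25/14×row3 = (0, 0, 1, 0, 9)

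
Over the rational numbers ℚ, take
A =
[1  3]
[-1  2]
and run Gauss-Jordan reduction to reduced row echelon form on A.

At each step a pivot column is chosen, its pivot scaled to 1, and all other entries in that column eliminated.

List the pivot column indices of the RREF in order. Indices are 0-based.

pivot columns: 0, 1

pivot(0,0)=1: scale R0 → (1, 3)
  clear (1,0): R1 −= (-1)R0 → (0, 5)
pivot(1,1)=5: scale R1 → (0, 1)
  clear (0,1): R0 −= (3)R1 → (1, 0)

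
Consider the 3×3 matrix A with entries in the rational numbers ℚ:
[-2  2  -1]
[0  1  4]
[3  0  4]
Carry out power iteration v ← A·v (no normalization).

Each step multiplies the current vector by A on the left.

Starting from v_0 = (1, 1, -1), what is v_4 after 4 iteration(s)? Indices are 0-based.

v_0 = (1, 1, -1).
v_1 = A·v_0 = (1, -3, -1).
v_2 = A·v_1 = (-7, -7, -1).
v_3 = A·v_2 = (1, -11, -25).
v_4 = A·v_3 = (1, -111, -97).

v_4 = (1, -111, -97)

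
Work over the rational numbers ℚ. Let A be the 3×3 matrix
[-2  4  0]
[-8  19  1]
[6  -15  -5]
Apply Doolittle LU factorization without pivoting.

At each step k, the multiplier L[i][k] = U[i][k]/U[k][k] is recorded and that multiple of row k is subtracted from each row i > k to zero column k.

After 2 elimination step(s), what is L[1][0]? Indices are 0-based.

L[1][0] = 4

k=0: U[0][0]=-2
  eliminate (1,0): mult=4, new row 1: (0, 3, 1); set L[1][0]=4
  eliminate (2,0): mult=-3, new row 2: (0, -3, -5); set L[2][0]=-3
k=1: U[1][1]=3
  eliminate (2,1): mult=-1, new row 2: (0, 0, -4); set L[2][1]=-1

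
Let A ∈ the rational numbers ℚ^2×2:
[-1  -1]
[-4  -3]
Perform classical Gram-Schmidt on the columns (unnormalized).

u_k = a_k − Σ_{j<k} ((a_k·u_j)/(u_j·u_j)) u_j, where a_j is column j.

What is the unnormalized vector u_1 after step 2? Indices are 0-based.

u_1 = (-4/17, 1/17)

Step 1: u_0 = a_0 = (-1, -4).
Step 2: u_1 = a_1 − (13/17)·u_0 = (-4/17, 1/17).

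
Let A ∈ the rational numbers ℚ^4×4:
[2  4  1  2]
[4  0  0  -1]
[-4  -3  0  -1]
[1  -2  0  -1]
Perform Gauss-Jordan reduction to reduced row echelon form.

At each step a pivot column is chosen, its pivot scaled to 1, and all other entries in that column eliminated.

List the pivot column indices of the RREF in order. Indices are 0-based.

[1] R0 /= 2  ⇒  (1, 2, 1/2, 1)
     R1 -= 4·R0  ⇒  (0, -8, -2, -5)
     R2 -= -4·R0  ⇒  (0, 5, 2, 3)
     R3 -= 1·R0  ⇒  (0, -4, -1/2, -2)
[2] R1 /= -8  ⇒  (0, 1, 1/4, 5/8)
     R0 -= 2·R1  ⇒  (1, 0, 0, -1/4)
     R2 -= 5·R1  ⇒  (0, 0, 3/4, -1/8)
     R3 -= -4·R1  ⇒  (0, 0, 1/2, 1/2)
[3] R2 /= 3/4  ⇒  (0, 0, 1, -1/6)
     R1 -= 1/4·R2  ⇒  (0, 1, 0, 2/3)
     R3 -= 1/2·R2  ⇒  (0, 0, 0, 7/12)
[4] R3 /= 7/12  ⇒  (0, 0, 0, 1)
     R0 -= -1/4·R3  ⇒  (1, 0, 0, 0)
     R1 -= 2/3·R3  ⇒  (0, 1, 0, 0)
     R2 -= -1/6·R3  ⇒  (0, 0, 1, 0)

pivot columns: 0, 1, 2, 3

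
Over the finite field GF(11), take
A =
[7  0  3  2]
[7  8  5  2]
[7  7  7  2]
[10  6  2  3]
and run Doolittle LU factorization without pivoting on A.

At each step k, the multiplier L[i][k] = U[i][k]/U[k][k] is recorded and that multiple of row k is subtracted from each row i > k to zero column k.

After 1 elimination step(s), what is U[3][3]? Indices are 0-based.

U[3][3] = 8

k=0: U[0][0]=7
  eliminate (1,0): mult=1, new row 1: (0, 8, 2, 0); set L[1][0]=1
  eliminate (2,0): mult=1, new row 2: (0, 7, 4, 0); set L[2][0]=1
  eliminate (3,0): mult=3, new row 3: (0, 6, 4, 8); set L[3][0]=3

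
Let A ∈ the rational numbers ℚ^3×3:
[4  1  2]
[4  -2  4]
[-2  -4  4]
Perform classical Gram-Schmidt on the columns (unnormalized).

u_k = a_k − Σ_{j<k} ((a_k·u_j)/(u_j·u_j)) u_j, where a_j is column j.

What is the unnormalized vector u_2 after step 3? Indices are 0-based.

Step 1: u_0 = a_0 = (4, 4, -2).
Step 2: u_1 = a_1 − (1/9)·u_0 = (5/9, -22/9, -34/9).
Step 3: u_2 = a_2 − (4/9)·u_0 − (-214/185)·u_1 = (32/37, -112/185, 96/185).

u_2 = (32/37, -112/185, 96/185)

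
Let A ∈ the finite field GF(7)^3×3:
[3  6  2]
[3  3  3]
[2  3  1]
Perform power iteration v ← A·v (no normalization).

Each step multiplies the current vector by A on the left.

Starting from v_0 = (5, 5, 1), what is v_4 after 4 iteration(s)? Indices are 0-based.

v_4 = (0, 1, 6)

v_0 = (5, 5, 1).
v_1 = A·v_0 = (5, 5, 5).
v_2 = A·v_1 = (6, 3, 2).
v_3 = A·v_2 = (5, 5, 2).
v_4 = A·v_3 = (0, 1, 6).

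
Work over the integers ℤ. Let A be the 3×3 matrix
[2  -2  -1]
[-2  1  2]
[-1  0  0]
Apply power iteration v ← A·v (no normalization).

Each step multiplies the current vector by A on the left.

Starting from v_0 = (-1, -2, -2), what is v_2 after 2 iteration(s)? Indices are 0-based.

v_0 = (-1, -2, -2).
v_1 = A·v_0 = (4, -4, 1).
v_2 = A·v_1 = (15, -10, -4).

v_2 = (15, -10, -4)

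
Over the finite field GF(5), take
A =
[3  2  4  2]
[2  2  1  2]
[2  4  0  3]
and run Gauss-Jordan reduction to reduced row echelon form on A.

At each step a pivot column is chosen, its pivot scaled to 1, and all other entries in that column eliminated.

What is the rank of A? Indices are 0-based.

rank = 3

[1] R0 /= 3  ⇒  (1, 4, 3, 4)
     R1 -= 2·R0  ⇒  (0, 4, 0, 4)
     R2 -= 2·R0  ⇒  (0, 1, 4, 0)
[2] R1 /= 4  ⇒  (0, 1, 0, 1)
     R0 -= 4·R1  ⇒  (1, 0, 3, 0)
     R2 -= 1·R1  ⇒  (0, 0, 4, 4)
[3] R2 /= 4  ⇒  (0, 0, 1, 1)
     R0 -= 3·R2  ⇒  (1, 0, 0, 2)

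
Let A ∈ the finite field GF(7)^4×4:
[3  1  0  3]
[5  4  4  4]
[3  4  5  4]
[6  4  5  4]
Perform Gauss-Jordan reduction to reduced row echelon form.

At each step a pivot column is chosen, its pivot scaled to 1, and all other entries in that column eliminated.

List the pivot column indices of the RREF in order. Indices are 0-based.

pivot columns: 0, 1, 2, 3

[1] R0 /= 3  ⇒  (1, 5, 0, 1)
     R1 -= 5·R0  ⇒  (0, 0, 4, 6)
     R2 -= 3·R0  ⇒  (0, 3, 5, 1)
     R3 -= 6·R0  ⇒  (0, 2, 5, 5)
[2] R1 <-> R2
[2] R1 /= 3  ⇒  (0, 1, 4, 5)
     R0 -= 5·R1  ⇒  (1, 0, 1, 4)
     R3 -= 2·R1  ⇒  (0, 0, 4, 2)
[3] R2 /= 4  ⇒  (0, 0, 1, 5)
     R0 -= 1·R2  ⇒  (1, 0, 0, 6)
     R1 -= 4·R2  ⇒  (0, 1, 0, 6)
     R3 -= 4·R2  ⇒  (0, 0, 0, 3)
[4] R3 /= 3  ⇒  (0, 0, 0, 1)
     R0 -= 6·R3  ⇒  (1, 0, 0, 0)
     R1 -= 6·R3  ⇒  (0, 1, 0, 0)
     R2 -= 5·R3  ⇒  (0, 0, 1, 0)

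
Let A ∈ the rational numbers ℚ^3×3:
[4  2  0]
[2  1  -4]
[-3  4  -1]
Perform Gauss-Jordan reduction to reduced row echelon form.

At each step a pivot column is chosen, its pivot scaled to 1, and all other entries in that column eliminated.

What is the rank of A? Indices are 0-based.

rank = 3

step 1: normalize row 0 (÷4) = (1, 1/2, 0)
  row 1: subtract 2×row0 = (0, 0, -4)
  row 2: subtract -3×row0 = (0, 11/2, -1)
step 2: exchange rows 1,2
step 2: normalize row 1 (÷11/2) = (0, 1, -2/11)
  row 0: subtract 1/2×row1 = (1, 0, 1/11)
step 3: normalize row 2 (÷-4) = (0, 0, 1)
  row 0: subtract 1/11×row2 = (1, 0, 0)
  row 1: subtract -2/11×row2 = (0, 1, 0)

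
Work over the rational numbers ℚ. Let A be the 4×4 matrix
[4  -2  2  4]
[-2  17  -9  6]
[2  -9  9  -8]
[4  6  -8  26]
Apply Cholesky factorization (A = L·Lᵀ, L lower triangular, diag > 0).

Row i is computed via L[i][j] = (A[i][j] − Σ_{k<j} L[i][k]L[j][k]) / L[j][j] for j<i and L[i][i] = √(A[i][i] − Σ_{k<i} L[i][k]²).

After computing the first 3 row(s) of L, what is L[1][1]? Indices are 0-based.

L[1][1] = 4

Step 1: L[0][0] = √(4) = 2.
  L[1][0] = (-2) / L[0][0] = -1.
Step 2: L[1][1] = √(16) = 4.
  L[2][0] = (2) / L[0][0] = 1.
  L[2][1] = (-8) / L[1][1] = -2.
Step 3: L[2][2] = √(4) = 2.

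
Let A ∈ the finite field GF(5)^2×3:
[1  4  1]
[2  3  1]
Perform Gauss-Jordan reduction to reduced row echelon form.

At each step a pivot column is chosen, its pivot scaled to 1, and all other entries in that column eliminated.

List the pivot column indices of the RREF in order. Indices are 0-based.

pivot columns: 0, 2

[1] R0 /= 1  ⇒  (1, 4, 1)
     R1 -= 2·R0  ⇒  (0, 0, 4)
column 1 empty below row 1
[2] R1 /= 4  ⇒  (0, 0, 1)
     R0 -= 1·R1  ⇒  (1, 4, 0)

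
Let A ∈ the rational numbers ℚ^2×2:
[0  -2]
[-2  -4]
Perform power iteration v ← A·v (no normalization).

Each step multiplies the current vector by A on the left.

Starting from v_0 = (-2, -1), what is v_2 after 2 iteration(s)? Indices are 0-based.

v_0 = (-2, -1).
v_1 = A·v_0 = (2, 8).
v_2 = A·v_1 = (-16, -36).

v_2 = (-16, -36)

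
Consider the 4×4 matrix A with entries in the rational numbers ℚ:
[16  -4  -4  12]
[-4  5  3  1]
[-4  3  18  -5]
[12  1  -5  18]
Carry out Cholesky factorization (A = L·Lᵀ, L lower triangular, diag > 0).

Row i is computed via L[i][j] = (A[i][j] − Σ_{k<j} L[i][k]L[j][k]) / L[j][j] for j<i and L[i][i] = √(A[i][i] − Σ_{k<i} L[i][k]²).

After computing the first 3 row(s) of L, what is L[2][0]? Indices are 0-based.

L[2][0] = -1

Step 1: L[0][0] = √(16) = 4.
  L[1][0] = (-4) / L[0][0] = -1.
Step 2: L[1][1] = √(4) = 2.
  L[2][0] = (-4) / L[0][0] = -1.
  L[2][1] = (2) / L[1][1] = 1.
Step 3: L[2][2] = √(16) = 4.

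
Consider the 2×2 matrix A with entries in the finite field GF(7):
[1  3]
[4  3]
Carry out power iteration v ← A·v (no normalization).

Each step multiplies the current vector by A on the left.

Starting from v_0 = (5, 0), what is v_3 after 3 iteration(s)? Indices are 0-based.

v_0 = (5, 0).
v_1 = A·v_0 = (5, 6).
v_2 = A·v_1 = (2, 3).
v_3 = A·v_2 = (4, 3).

v_3 = (4, 3)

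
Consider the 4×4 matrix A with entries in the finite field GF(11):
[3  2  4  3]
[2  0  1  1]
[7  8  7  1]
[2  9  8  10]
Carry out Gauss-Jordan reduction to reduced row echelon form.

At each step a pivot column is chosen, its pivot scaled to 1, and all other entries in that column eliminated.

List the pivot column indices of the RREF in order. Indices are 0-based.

pivot columns: 0, 1, 2, 3

[1] R0 /= 3  ⇒  (1, 8, 5, 1)
     R1 -= 2·R0  ⇒  (0, 6, 2, 10)
     R2 -= 7·R0  ⇒  (0, 7, 5, 5)
     R3 -= 2·R0  ⇒  (0, 4, 9, 8)
[2] R1 /= 6  ⇒  (0, 1, 4, 9)
     R0 -= 8·R1  ⇒  (1, 0, 6, 6)
     R2 -= 7·R1  ⇒  (0, 0, 10, 8)
     R3 -= 4·R1  ⇒  (0, 0, 4, 5)
[3] R2 /= 10  ⇒  (0, 0, 1, 3)
     R0 -= 6·R2  ⇒  (1, 0, 0, 10)
     R1 -= 4·R2  ⇒  (0, 1, 0, 8)
     R3 -= 4·R2  ⇒  (0, 0, 0, 4)
[4] R3 /= 4  ⇒  (0, 0, 0, 1)
     R0 -= 10·R3  ⇒  (1, 0, 0, 0)
     R1 -= 8·R3  ⇒  (0, 1, 0, 0)
     R2 -= 3·R3  ⇒  (0, 0, 1, 0)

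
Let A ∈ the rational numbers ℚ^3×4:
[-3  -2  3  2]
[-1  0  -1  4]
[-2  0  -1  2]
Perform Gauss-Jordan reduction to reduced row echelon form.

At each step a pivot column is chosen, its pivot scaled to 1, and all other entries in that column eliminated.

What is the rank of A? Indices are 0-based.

rank = 3

step 1: normalize row 0 (÷-3) = (1, 2/3, -1, -2/3)
  row 1: subtract -1×row0 = (0, 2/3, -2, 10/3)
  row 2: subtract -2×row0 = (0, 4/3, -3, 2/3)
step 2: normalize row 1 (÷2/3) = (0, 1, -3, 5)
  row 0: subtract 2/3×row1 = (1, 0, 1, -4)
  row 2: subtract 4/3×row1 = (0, 0, 1, -6)
step 3: normalize row 2 (÷1) = (0, 0, 1, -6)
  row 0: subtract 1×row2 = (1, 0, 0, 2)
  row 1: subtract -3×row2 = (0, 1, 0, -13)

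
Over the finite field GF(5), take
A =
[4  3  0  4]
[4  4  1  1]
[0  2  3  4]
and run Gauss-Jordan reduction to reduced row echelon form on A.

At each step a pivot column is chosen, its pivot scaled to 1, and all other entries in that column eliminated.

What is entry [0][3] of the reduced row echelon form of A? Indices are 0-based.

pivot(0,0)=4: scale R0 → (1, 2, 0, 1)
  clear (1,0): R1 −= (4)R0 → (0, 1, 1, 2)
pivot(1,1)=1: scale R1 → (0, 1, 1, 2)
  clear (0,1): R0 −= (2)R1 → (1, 0, 3, 2)
  clear (2,1): R2 −= (2)R1 → (0, 0, 1, 0)
pivot(2,2)=1: scale R2 → (0, 0, 1, 0)
  clear (0,2): R0 −= (3)R2 → (1, 0, 0, 2)
  clear (1,2): R1 −= (1)R2 → (0, 1, 0, 2)

M[0][3] = 2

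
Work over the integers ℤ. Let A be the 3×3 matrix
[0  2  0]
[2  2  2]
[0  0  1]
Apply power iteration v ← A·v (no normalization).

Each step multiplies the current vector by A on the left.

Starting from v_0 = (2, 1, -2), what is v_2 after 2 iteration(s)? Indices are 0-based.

v_0 = (2, 1, -2).
v_1 = A·v_0 = (2, 2, -2).
v_2 = A·v_1 = (4, 4, -2).

v_2 = (4, 4, -2)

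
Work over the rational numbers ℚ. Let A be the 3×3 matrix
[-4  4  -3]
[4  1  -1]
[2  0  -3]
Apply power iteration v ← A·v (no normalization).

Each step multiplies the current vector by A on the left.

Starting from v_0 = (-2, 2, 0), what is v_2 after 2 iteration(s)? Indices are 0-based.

v_0 = (-2, 2, 0).
v_1 = A·v_0 = (16, -6, -4).
v_2 = A·v_1 = (-76, 62, 44).

v_2 = (-76, 62, 44)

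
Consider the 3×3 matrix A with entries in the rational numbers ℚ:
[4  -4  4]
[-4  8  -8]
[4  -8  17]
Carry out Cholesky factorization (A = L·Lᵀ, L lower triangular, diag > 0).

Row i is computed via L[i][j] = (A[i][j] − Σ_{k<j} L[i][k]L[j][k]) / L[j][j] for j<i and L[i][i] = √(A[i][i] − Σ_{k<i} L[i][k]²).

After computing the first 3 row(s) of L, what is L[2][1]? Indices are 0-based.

L[2][1] = -2

Step 1: L[0][0] = √(4) = 2.
  L[1][0] = (-4) / L[0][0] = -2.
Step 2: L[1][1] = √(4) = 2.
  L[2][0] = (4) / L[0][0] = 2.
  L[2][1] = (-4) / L[1][1] = -2.
Step 3: L[2][2] = √(9) = 3.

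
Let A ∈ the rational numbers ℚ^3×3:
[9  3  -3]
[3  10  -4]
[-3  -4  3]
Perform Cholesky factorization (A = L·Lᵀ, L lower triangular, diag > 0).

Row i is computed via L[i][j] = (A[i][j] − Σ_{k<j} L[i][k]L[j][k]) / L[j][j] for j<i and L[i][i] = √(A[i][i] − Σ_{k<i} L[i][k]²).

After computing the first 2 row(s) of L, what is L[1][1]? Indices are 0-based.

Step 1: L[0][0] = √(9) = 3.
  L[1][0] = (3) / L[0][0] = 1.
Step 2: L[1][1] = √(9) = 3.

L[1][1] = 3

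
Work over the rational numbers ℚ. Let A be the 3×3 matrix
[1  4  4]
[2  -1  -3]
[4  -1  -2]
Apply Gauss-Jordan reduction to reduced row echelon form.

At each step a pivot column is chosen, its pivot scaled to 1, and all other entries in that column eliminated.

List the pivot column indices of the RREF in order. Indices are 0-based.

pivot(0,0)=1: scale R0 → (1, 4, 4)
  clear (1,0): R1 −= (2)R0 → (0, -9, -11)
  clear (2,0): R2 −= (4)R0 → (0, -17, -18)
pivot(1,1)=-9: scale R1 → (0, 1, 11/9)
  clear (0,1): R0 −= (4)R1 → (1, 0, -8/9)
  clear (2,1): R2 −= (-17)R1 → (0, 0, 25/9)
pivot(2,2)=25/9: scale R2 → (0, 0, 1)
  clear (0,2): R0 −= (-8/9)R2 → (1, 0, 0)
  clear (1,2): R1 −= (11/9)R2 → (0, 1, 0)

pivot columns: 0, 1, 2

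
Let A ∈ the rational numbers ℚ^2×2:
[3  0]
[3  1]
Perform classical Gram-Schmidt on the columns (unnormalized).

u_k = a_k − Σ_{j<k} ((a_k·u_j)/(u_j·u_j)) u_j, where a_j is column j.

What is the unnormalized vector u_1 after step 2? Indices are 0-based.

Step 1: u_0 = a_0 = (3, 3).
Step 2: u_1 = a_1 − (1/6)·u_0 = (-1/2, 1/2).

u_1 = (-1/2, 1/2)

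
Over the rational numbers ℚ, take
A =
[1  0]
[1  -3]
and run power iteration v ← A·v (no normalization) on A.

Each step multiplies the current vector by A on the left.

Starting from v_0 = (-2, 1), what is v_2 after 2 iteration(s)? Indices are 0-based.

v_2 = (-2, 13)

v_0 = (-2, 1).
v_1 = A·v_0 = (-2, -5).
v_2 = A·v_1 = (-2, 13).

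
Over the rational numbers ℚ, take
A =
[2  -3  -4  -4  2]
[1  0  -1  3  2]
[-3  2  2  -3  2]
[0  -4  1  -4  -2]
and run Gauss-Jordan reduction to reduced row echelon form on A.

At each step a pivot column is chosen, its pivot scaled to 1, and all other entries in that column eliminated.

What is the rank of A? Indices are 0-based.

rank = 4

[1] R0 /= 2  ⇒  (1, -3/2, -2, -2, 1)
     R1 -= 1·R0  ⇒  (0, 3/2, 1, 5, 1)
     R2 -= -3·R0  ⇒  (0, -5/2, -4, -9, 5)
[2] R1 /= 3/2  ⇒  (0, 1, 2/3, 10/3, 2/3)
     R0 -= -3/2·R1  ⇒  (1, 0, -1, 3, 2)
     R2 -= -5/2·R1  ⇒  (0, 0, -7/3, -2/3, 20/3)
     R3 -= -4·R1  ⇒  (0, 0, 11/3, 28/3, 2/3)
[3] R2 /= -7/3  ⇒  (0, 0, 1, 2/7, -20/7)
     R0 -= -1·R2  ⇒  (1, 0, 0, 23/7, -6/7)
     R1 -= 2/3·R2  ⇒  (0, 1, 0, 22/7, 18/7)
     R3 -= 11/3·R2  ⇒  (0, 0, 0, 58/7, 78/7)
[4] R3 /= 58/7  ⇒  (0, 0, 0, 1, 39/29)
     R0 -= 23/7·R3  ⇒  (1, 0, 0, 0, -153/29)
     R1 -= 22/7·R3  ⇒  (0, 1, 0, 0, -48/29)
     R2 -= 2/7·R3  ⇒  (0, 0, 1, 0, -94/29)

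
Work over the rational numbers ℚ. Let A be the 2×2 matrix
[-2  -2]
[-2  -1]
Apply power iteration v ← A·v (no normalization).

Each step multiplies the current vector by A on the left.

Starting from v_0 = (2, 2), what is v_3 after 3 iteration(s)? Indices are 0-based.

v_0 = (2, 2).
v_1 = A·v_0 = (-8, -6).
v_2 = A·v_1 = (28, 22).
v_3 = A·v_2 = (-100, -78).

v_3 = (-100, -78)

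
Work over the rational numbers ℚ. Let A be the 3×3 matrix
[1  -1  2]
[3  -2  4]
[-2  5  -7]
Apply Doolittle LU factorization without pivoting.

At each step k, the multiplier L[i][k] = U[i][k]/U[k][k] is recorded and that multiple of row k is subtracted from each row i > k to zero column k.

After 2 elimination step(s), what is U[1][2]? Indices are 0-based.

U[1][2] = -2

k=0: U[0][0]=1
  eliminate (1,0): mult=3, new row 1: (0, 1, -2); set L[1][0]=3
  eliminate (2,0): mult=-2, new row 2: (0, 3, -3); set L[2][0]=-2
k=1: U[1][1]=1
  eliminate (2,1): mult=3, new row 2: (0, 0, 3); set L[2][1]=3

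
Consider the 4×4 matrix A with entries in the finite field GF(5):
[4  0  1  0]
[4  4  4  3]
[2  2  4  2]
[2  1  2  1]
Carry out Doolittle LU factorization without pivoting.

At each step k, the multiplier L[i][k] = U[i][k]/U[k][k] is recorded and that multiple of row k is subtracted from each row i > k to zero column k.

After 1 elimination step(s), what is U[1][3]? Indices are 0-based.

Step 1: pivot at (0,0) is 4.
  row1 ← row1 − (1)·row0  ⇒  L[1][0]=1, U row1=(0, 4, 3, 3)
  row2 ← row2 − (3)·row0  ⇒  L[2][0]=3, U row2=(0, 2, 1, 2)
  row3 ← row3 − (3)·row0  ⇒  L[3][0]=3, U row3=(0, 1, 4, 1)

U[1][3] = 3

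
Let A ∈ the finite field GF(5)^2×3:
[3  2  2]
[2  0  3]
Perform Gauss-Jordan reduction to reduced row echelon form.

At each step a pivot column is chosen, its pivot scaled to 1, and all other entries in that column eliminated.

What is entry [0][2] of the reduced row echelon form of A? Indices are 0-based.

M[0][2] = 4

pivot(0,0)=3: scale R0 → (1, 4, 4)
  clear (1,0): R1 −= (2)R0 → (0, 2, 0)
pivot(1,1)=2: scale R1 → (0, 1, 0)
  clear (0,1): R0 −= (4)R1 → (1, 0, 4)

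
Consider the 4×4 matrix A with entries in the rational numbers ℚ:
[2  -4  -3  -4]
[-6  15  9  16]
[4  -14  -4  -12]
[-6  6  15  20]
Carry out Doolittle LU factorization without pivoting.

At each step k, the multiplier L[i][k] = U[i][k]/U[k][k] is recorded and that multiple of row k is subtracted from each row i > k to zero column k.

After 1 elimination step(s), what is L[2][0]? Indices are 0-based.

L[2][0] = 2

k=0: U[0][0]=2
  eliminate (1,0): mult=-3, new row 1: (0, 3, 0, 4); set L[1][0]=-3
  eliminate (2,0): mult=2, new row 2: (0, -6, 2, -4); set L[2][0]=2
  eliminate (3,0): mult=-3, new row 3: (0, -6, 6, 8); set L[3][0]=-3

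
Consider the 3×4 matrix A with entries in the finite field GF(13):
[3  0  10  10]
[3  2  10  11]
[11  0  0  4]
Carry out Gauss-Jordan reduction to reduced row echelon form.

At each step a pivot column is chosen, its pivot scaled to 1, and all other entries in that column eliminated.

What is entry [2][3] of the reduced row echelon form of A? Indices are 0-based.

step 1: normalize row 0 (÷3) = (1, 0, 12, 12)
  row 1: subtract 3×row0 = (0, 2, 0, 1)
  row 2: subtract 11×row0 = (0, 0, 11, 2)
step 2: normalize row 1 (÷2) = (0, 1, 0, 7)
step 3: normalize row 2 (÷11) = (0, 0, 1, 12)
  row 0: subtract 12×row2 = (1, 0, 0, 11)

M[2][3] = 12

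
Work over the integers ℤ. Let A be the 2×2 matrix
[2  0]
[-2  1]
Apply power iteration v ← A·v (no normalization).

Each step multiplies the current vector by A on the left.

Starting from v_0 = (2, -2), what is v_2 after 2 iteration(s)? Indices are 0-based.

v_2 = (8, -14)

v_0 = (2, -2).
v_1 = A·v_0 = (4, -6).
v_2 = A·v_1 = (8, -14).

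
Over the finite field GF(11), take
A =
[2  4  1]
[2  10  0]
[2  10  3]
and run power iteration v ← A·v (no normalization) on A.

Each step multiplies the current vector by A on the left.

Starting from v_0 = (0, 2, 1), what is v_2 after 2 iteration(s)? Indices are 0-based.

v_0 = (0, 2, 1).
v_1 = A·v_0 = (9, 9, 1).
v_2 = A·v_1 = (0, 9, 1).

v_2 = (0, 9, 1)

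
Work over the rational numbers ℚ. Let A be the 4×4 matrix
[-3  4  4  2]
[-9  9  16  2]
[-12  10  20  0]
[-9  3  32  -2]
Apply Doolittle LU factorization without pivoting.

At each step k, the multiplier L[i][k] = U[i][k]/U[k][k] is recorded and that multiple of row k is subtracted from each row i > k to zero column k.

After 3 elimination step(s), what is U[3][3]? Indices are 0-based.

U[3][3] = 4

[col 0] pivot -3
  R1 -= 3*R0 → (0, -3, 4, -4)  (L[1][0] := 3)
  R2 -= 4*R0 → (0, -6, 4, -8)  (L[2][0] := 4)
  R3 -= 3*R0 → (0, -9, 20, -8)  (L[3][0] := 3)
[col 1] pivot -3
  R2 -= 2*R1 → (0, 0, -4, 0)  (L[2][1] := 2)
  R3 -= 3*R1 → (0, 0, 8, 4)  (L[3][1] := 3)
[col 2] pivot -4
  R3 -= -2*R2 → (0, 0, 0, 4)  (L[3][2] := -2)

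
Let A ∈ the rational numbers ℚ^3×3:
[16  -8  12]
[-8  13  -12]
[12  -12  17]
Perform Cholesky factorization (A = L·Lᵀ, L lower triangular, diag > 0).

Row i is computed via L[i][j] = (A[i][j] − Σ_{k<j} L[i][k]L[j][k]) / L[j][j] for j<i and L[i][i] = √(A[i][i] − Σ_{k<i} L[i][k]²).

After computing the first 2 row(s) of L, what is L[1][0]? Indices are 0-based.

Step 1: L[0][0] = √(16) = 4.
  L[1][0] = (-8) / L[0][0] = -2.
Step 2: L[1][1] = √(9) = 3.

L[1][0] = -2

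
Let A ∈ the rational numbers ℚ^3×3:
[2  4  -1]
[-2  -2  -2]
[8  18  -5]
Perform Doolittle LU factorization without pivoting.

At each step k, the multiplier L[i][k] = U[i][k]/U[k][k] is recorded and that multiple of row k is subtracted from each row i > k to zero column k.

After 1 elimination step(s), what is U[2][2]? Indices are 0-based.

Step 1: pivot at (0,0) is 2.
  row1 ← row1 − (-1)·row0  ⇒  L[1][0]=-1, U row1=(0, 2, -3)
  row2 ← row2 − (4)·row0  ⇒  L[2][0]=4, U row2=(0, 2, -1)

U[2][2] = -1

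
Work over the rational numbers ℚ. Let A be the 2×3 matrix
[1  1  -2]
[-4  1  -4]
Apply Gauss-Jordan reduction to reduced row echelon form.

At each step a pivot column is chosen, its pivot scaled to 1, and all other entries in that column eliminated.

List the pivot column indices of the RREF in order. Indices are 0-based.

pivot columns: 0, 1

pivot(0,0)=1: scale R0 → (1, 1, -2)
  clear (1,0): R1 −= (-4)R0 → (0, 5, -12)
pivot(1,1)=5: scale R1 → (0, 1, -12/5)
  clear (0,1): R0 −= (1)R1 → (1, 0, 2/5)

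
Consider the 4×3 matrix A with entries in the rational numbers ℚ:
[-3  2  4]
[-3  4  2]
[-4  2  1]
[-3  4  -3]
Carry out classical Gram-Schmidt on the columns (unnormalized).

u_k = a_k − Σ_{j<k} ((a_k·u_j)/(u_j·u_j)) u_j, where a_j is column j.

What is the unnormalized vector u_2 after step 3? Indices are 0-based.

Step 1: u_0 = a_0 = (-3, -3, -4, -3).
Step 2: u_1 = a_1 − (-38/43)·u_0 = (-28/43, 58/43, -66/43, 58/43).
Step 3: u_2 = a_2 − (-13/43)·u_0 − (-59/69)·u_1 = (175/69, 155/69, -35/23, -190/69).

u_2 = (175/69, 155/69, -35/23, -190/69)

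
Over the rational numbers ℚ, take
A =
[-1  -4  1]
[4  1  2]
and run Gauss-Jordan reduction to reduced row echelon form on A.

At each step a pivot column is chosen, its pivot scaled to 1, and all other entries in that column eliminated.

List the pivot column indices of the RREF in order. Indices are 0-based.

step 1: normalize row 0 (÷-1) = (1, 4, -1)
  row 1: subtract 4×row0 = (0, -15, 6)
step 2: normalize row 1 (÷-15) = (0, 1, -2/5)
  row 0: subtract 4×row1 = (1, 0, 3/5)

pivot columns: 0, 1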